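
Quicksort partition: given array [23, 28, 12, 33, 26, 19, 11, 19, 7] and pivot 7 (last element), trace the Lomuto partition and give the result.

Lomuto partition with pivot = 7:

Initial array: [23, 28, 12, 33, 26, 19, 11, 19, 7]

arr[0]=23 > 7: no swap
arr[1]=28 > 7: no swap
arr[2]=12 > 7: no swap
arr[3]=33 > 7: no swap
arr[4]=26 > 7: no swap
arr[5]=19 > 7: no swap
arr[6]=11 > 7: no swap
arr[7]=19 > 7: no swap

Place pivot at position 0: [7, 28, 12, 33, 26, 19, 11, 19, 23]
Pivot position: 0

After partitioning with pivot 7, the array becomes [7, 28, 12, 33, 26, 19, 11, 19, 23]. The pivot is placed at index 0. All elements to the left of the pivot are <= 7, and all elements to the right are > 7.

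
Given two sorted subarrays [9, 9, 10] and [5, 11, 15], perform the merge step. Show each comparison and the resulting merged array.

Merging process:

Compare 9 vs 5: take 5 from right. Merged: [5]
Compare 9 vs 11: take 9 from left. Merged: [5, 9]
Compare 9 vs 11: take 9 from left. Merged: [5, 9, 9]
Compare 10 vs 11: take 10 from left. Merged: [5, 9, 9, 10]
Append remaining from right: [11, 15]. Merged: [5, 9, 9, 10, 11, 15]

Final merged array: [5, 9, 9, 10, 11, 15]
Total comparisons: 4

The merged array is [5, 9, 9, 10, 11, 15], requiring 4 comparisons. The merge step runs in O(n) time where n is the total number of elements.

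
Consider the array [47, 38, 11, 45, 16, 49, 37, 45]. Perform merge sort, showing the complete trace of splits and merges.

Merge sort trace:

Split: [47, 38, 11, 45, 16, 49, 37, 45] -> [47, 38, 11, 45] and [16, 49, 37, 45]
  Split: [47, 38, 11, 45] -> [47, 38] and [11, 45]
    Split: [47, 38] -> [47] and [38]
    Merge: [47] + [38] -> [38, 47]
    Split: [11, 45] -> [11] and [45]
    Merge: [11] + [45] -> [11, 45]
  Merge: [38, 47] + [11, 45] -> [11, 38, 45, 47]
  Split: [16, 49, 37, 45] -> [16, 49] and [37, 45]
    Split: [16, 49] -> [16] and [49]
    Merge: [16] + [49] -> [16, 49]
    Split: [37, 45] -> [37] and [45]
    Merge: [37] + [45] -> [37, 45]
  Merge: [16, 49] + [37, 45] -> [16, 37, 45, 49]
Merge: [11, 38, 45, 47] + [16, 37, 45, 49] -> [11, 16, 37, 38, 45, 45, 47, 49]

Final sorted array: [11, 16, 37, 38, 45, 45, 47, 49]

The merge sort proceeds by recursively splitting the array and merging sorted halves.
After all merges, the sorted array is [11, 16, 37, 38, 45, 45, 47, 49].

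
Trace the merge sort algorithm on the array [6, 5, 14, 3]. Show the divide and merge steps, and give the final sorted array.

Merge sort trace:

Split: [6, 5, 14, 3] -> [6, 5] and [14, 3]
  Split: [6, 5] -> [6] and [5]
  Merge: [6] + [5] -> [5, 6]
  Split: [14, 3] -> [14] and [3]
  Merge: [14] + [3] -> [3, 14]
Merge: [5, 6] + [3, 14] -> [3, 5, 6, 14]

Final sorted array: [3, 5, 6, 14]

The merge sort proceeds by recursively splitting the array and merging sorted halves.
After all merges, the sorted array is [3, 5, 6, 14].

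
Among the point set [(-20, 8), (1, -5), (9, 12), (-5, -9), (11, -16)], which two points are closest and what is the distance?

Computing all pairwise distances among 5 points:

d((-20, 8), (1, -5)) = 24.6982
d((-20, 8), (9, 12)) = 29.2746
d((-20, 8), (-5, -9)) = 22.6716
d((-20, 8), (11, -16)) = 39.2046
d((1, -5), (9, 12)) = 18.7883
d((1, -5), (-5, -9)) = 7.2111 <-- minimum
d((1, -5), (11, -16)) = 14.8661
d((9, 12), (-5, -9)) = 25.2389
d((9, 12), (11, -16)) = 28.0713
d((-5, -9), (11, -16)) = 17.4642

Closest pair: (1, -5) and (-5, -9) with distance 7.2111

The closest pair is (1, -5) and (-5, -9) with Euclidean distance 7.2111. For 5 points, brute-force pairwise comparison is shown above. For large n, the divide-and-conquer algorithm (sort by x, recurse on halves, check the dividing strip) achieves O(n log n).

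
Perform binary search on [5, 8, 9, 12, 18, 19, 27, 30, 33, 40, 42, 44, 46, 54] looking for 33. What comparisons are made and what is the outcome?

Binary search for 33 in [5, 8, 9, 12, 18, 19, 27, 30, 33, 40, 42, 44, 46, 54]:

lo=0, hi=13, mid=6, arr[mid]=27 -> 27 < 33, search right half
lo=7, hi=13, mid=10, arr[mid]=42 -> 42 > 33, search left half
lo=7, hi=9, mid=8, arr[mid]=33 -> Found target at index 8!

Binary search finds 33 at index 8 after 3 comparisons. The search repeatedly halves the search space by comparing with the middle element.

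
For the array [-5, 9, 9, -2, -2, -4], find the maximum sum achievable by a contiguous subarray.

Using Kadane's algorithm on [-5, 9, 9, -2, -2, -4]:

Scanning through the array:
Position 1 (value 9): max_ending_here = 9, max_so_far = 9
Position 2 (value 9): max_ending_here = 18, max_so_far = 18
Position 3 (value -2): max_ending_here = 16, max_so_far = 18
Position 4 (value -2): max_ending_here = 14, max_so_far = 18
Position 5 (value -4): max_ending_here = 10, max_so_far = 18

Maximum subarray: [9, 9]
Maximum sum: 18

The maximum subarray is [9, 9] with sum 18. This subarray runs from index 1 to index 2.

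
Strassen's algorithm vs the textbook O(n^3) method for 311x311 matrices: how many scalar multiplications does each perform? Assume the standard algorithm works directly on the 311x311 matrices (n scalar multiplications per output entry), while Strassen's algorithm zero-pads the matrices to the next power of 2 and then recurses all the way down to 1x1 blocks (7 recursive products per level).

Matrix multiplication for 311x311 matrices:

Strassen's algorithm requires power-of-2 dimensions. Pad 311x311 to 512x512 (next power of 2).

Standard algorithm: 311^3 = 30080231 multiplications
Strassen's algorithm: 7^(log2(512)) = 7^9 = 40353607 multiplications
Difference: 30080231 - 40353607 = -10273376 (Strassen uses MORE here due to padding overhead — for small or just-over-power-of-2 n, padding can outweigh the per-level savings)

Standard: 30080231 multiplications (311^3). Strassen: 40353607 multiplications (7^9, after padding to 512x512). Strassen reduces 8 recursive multiplications to 7 at each level.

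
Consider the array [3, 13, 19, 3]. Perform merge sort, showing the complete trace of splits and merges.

Merge sort trace:

Split: [3, 13, 19, 3] -> [3, 13] and [19, 3]
  Split: [3, 13] -> [3] and [13]
  Merge: [3] + [13] -> [3, 13]
  Split: [19, 3] -> [19] and [3]
  Merge: [19] + [3] -> [3, 19]
Merge: [3, 13] + [3, 19] -> [3, 3, 13, 19]

Final sorted array: [3, 3, 13, 19]

The merge sort proceeds by recursively splitting the array and merging sorted halves.
After all merges, the sorted array is [3, 3, 13, 19].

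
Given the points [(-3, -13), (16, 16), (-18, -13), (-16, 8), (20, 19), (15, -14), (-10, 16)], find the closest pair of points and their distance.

Computing all pairwise distances among 7 points:

d((-3, -13), (16, 16)) = 34.6699
d((-3, -13), (-18, -13)) = 15.0
d((-3, -13), (-16, 8)) = 24.6982
d((-3, -13), (20, 19)) = 39.4081
d((-3, -13), (15, -14)) = 18.0278
d((-3, -13), (-10, 16)) = 29.8329
d((16, 16), (-18, -13)) = 44.6878
d((16, 16), (-16, 8)) = 32.9848
d((16, 16), (20, 19)) = 5.0 <-- minimum
d((16, 16), (15, -14)) = 30.0167
d((16, 16), (-10, 16)) = 26.0
d((-18, -13), (-16, 8)) = 21.095
d((-18, -13), (20, 19)) = 49.679
d((-18, -13), (15, -14)) = 33.0151
d((-18, -13), (-10, 16)) = 30.0832
d((-16, 8), (20, 19)) = 37.6431
d((-16, 8), (15, -14)) = 38.0132
d((-16, 8), (-10, 16)) = 10.0
d((20, 19), (15, -14)) = 33.3766
d((20, 19), (-10, 16)) = 30.1496
d((15, -14), (-10, 16)) = 39.0512

Closest pair: (16, 16) and (20, 19) with distance 5.0

The closest pair is (16, 16) and (20, 19) with Euclidean distance 5.0. For 7 points, brute-force pairwise comparison is shown above. For large n, the divide-and-conquer algorithm (sort by x, recurse on halves, check the dividing strip) achieves O(n log n).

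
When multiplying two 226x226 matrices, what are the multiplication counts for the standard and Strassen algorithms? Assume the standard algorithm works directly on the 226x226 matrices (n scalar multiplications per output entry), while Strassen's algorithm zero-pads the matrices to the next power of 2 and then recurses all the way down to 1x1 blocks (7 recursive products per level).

Matrix multiplication for 226x226 matrices:

Strassen's algorithm requires power-of-2 dimensions. Pad 226x226 to 256x256 (next power of 2).

Standard algorithm: 226^3 = 11543176 multiplications
Strassen's algorithm: 7^(log2(256)) = 7^8 = 5764801 multiplications
Savings: 11543176 - 5764801 = 5778375 multiplications

Standard: 11543176 multiplications (226^3). Strassen: 5764801 multiplications (7^8, after padding to 256x256). Strassen reduces 8 recursive multiplications to 7 at each level.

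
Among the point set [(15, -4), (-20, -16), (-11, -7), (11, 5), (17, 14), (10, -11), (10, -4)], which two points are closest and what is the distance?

Computing all pairwise distances among 7 points:

d((15, -4), (-20, -16)) = 37.0
d((15, -4), (-11, -7)) = 26.1725
d((15, -4), (11, 5)) = 9.8489
d((15, -4), (17, 14)) = 18.1108
d((15, -4), (10, -11)) = 8.6023
d((15, -4), (10, -4)) = 5.0 <-- minimum
d((-20, -16), (-11, -7)) = 12.7279
d((-20, -16), (11, 5)) = 37.4433
d((-20, -16), (17, 14)) = 47.634
d((-20, -16), (10, -11)) = 30.4138
d((-20, -16), (10, -4)) = 32.311
d((-11, -7), (11, 5)) = 25.0599
d((-11, -7), (17, 14)) = 35.0
d((-11, -7), (10, -11)) = 21.3776
d((-11, -7), (10, -4)) = 21.2132
d((11, 5), (17, 14)) = 10.8167
d((11, 5), (10, -11)) = 16.0312
d((11, 5), (10, -4)) = 9.0554
d((17, 14), (10, -11)) = 25.9615
d((17, 14), (10, -4)) = 19.3132
d((10, -11), (10, -4)) = 7.0

Closest pair: (15, -4) and (10, -4) with distance 5.0

The closest pair is (15, -4) and (10, -4) with Euclidean distance 5.0. For 7 points, brute-force pairwise comparison is shown above. For large n, the divide-and-conquer algorithm (sort by x, recurse on halves, check the dividing strip) achieves O(n log n).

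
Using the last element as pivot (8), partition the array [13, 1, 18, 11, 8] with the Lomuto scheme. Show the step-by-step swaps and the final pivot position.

Lomuto partition with pivot = 8:

Initial array: [13, 1, 18, 11, 8]

arr[0]=13 > 8: no swap
arr[1]=1 <= 8: swap with position 0, array becomes [1, 13, 18, 11, 8]
arr[2]=18 > 8: no swap
arr[3]=11 > 8: no swap

Place pivot at position 1: [1, 8, 18, 11, 13]
Pivot position: 1

After partitioning with pivot 8, the array becomes [1, 8, 18, 11, 13]. The pivot is placed at index 1. All elements to the left of the pivot are <= 8, and all elements to the right are > 8.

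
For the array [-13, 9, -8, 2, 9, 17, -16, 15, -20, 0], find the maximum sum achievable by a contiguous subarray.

Using Kadane's algorithm on [-13, 9, -8, 2, 9, 17, -16, 15, -20, 0]:

Scanning through the array:
Position 1 (value 9): max_ending_here = 9, max_so_far = 9
Position 2 (value -8): max_ending_here = 1, max_so_far = 9
Position 3 (value 2): max_ending_here = 3, max_so_far = 9
Position 4 (value 9): max_ending_here = 12, max_so_far = 12
Position 5 (value 17): max_ending_here = 29, max_so_far = 29
Position 6 (value -16): max_ending_here = 13, max_so_far = 29
Position 7 (value 15): max_ending_here = 28, max_so_far = 29
Position 8 (value -20): max_ending_here = 8, max_so_far = 29
Position 9 (value 0): max_ending_here = 8, max_so_far = 29

Maximum subarray: [9, -8, 2, 9, 17]
Maximum sum: 29

The maximum subarray is [9, -8, 2, 9, 17] with sum 29. This subarray runs from index 1 to index 5.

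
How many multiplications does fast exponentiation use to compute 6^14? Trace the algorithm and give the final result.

Computing 6^14 by squaring (build up from 6^1; each line after the first costs one multiplication):

6^1 = 6
6^2 = (6^1)^2 = 6^2 = 36
6^3 = 6 * 6^2 = 6 * 36 = 216
6^6 = (6^3)^2 = 216^2 = 46656
6^7 = 6 * 6^6 = 6 * 46656 = 279936
6^14 = (6^7)^2 = 279936^2 = 78364164096

Result: 78364164096
Multiplications needed: 5 (5 lines after 6^1)

6^14 = 78364164096. Using exponentiation by squaring, this requires 5 multiplications. The key idea: if the exponent is even, square the half-power; if odd, multiply by the base once.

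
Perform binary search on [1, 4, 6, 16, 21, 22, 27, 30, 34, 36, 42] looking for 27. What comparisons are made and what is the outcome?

Binary search for 27 in [1, 4, 6, 16, 21, 22, 27, 30, 34, 36, 42]:

lo=0, hi=10, mid=5, arr[mid]=22 -> 22 < 27, search right half
lo=6, hi=10, mid=8, arr[mid]=34 -> 34 > 27, search left half
lo=6, hi=7, mid=6, arr[mid]=27 -> Found target at index 6!

Binary search finds 27 at index 6 after 3 comparisons. The search repeatedly halves the search space by comparing with the middle element.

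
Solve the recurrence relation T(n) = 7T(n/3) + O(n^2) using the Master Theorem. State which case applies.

Master Theorem for T(n) = 7T(n/3) + O(n^2):

a = 7, b = 3, c = 2
log_b(a) = log_3(7) = 1.7712

Case 3: c = 2 > log_3(7) = 1.7712
T(n) = O(n^2) = O(n^2)

For T(n) = 7T(n/3) + O(n^2): log_3(7) = 1.7712. This is Case 3 of the Master Theorem (c > log_b(a), work dominated by root), giving O(n^2).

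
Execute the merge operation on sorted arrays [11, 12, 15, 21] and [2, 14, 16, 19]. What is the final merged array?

Merging process:

Compare 11 vs 2: take 2 from right. Merged: [2]
Compare 11 vs 14: take 11 from left. Merged: [2, 11]
Compare 12 vs 14: take 12 from left. Merged: [2, 11, 12]
Compare 15 vs 14: take 14 from right. Merged: [2, 11, 12, 14]
Compare 15 vs 16: take 15 from left. Merged: [2, 11, 12, 14, 15]
Compare 21 vs 16: take 16 from right. Merged: [2, 11, 12, 14, 15, 16]
Compare 21 vs 19: take 19 from right. Merged: [2, 11, 12, 14, 15, 16, 19]
Append remaining from left: [21]. Merged: [2, 11, 12, 14, 15, 16, 19, 21]

Final merged array: [2, 11, 12, 14, 15, 16, 19, 21]
Total comparisons: 7

The merged array is [2, 11, 12, 14, 15, 16, 19, 21], requiring 7 comparisons. The merge step runs in O(n) time where n is the total number of elements.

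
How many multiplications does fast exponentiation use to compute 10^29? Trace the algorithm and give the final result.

Computing 10^29 by squaring (build up from 10^1; each line after the first costs one multiplication):

10^1 = 10
10^2 = (10^1)^2 = 10^2 = 100
10^3 = 10 * 10^2 = 10 * 100 = 1000
10^6 = (10^3)^2 = 1000^2 = 1000000
10^7 = 10 * 10^6 = 10 * 1000000 = 10000000
10^14 = (10^7)^2 = 10000000^2 = 100000000000000
10^28 = (10^14)^2 = 100000000000000^2 = 10000000000000000000000000000
10^29 = 10 * 10^28 = 10 * 10000000000000000000000000000 = 100000000000000000000000000000

Result: 100000000000000000000000000000
Multiplications needed: 7 (7 lines after 10^1)

10^29 = 100000000000000000000000000000. Using exponentiation by squaring, this requires 7 multiplications. The key idea: if the exponent is even, square the half-power; if odd, multiply by the base once.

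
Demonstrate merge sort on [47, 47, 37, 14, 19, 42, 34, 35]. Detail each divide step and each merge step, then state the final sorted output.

Merge sort trace:

Split: [47, 47, 37, 14, 19, 42, 34, 35] -> [47, 47, 37, 14] and [19, 42, 34, 35]
  Split: [47, 47, 37, 14] -> [47, 47] and [37, 14]
    Split: [47, 47] -> [47] and [47]
    Merge: [47] + [47] -> [47, 47]
    Split: [37, 14] -> [37] and [14]
    Merge: [37] + [14] -> [14, 37]
  Merge: [47, 47] + [14, 37] -> [14, 37, 47, 47]
  Split: [19, 42, 34, 35] -> [19, 42] and [34, 35]
    Split: [19, 42] -> [19] and [42]
    Merge: [19] + [42] -> [19, 42]
    Split: [34, 35] -> [34] and [35]
    Merge: [34] + [35] -> [34, 35]
  Merge: [19, 42] + [34, 35] -> [19, 34, 35, 42]
Merge: [14, 37, 47, 47] + [19, 34, 35, 42] -> [14, 19, 34, 35, 37, 42, 47, 47]

Final sorted array: [14, 19, 34, 35, 37, 42, 47, 47]

The merge sort proceeds by recursively splitting the array and merging sorted halves.
After all merges, the sorted array is [14, 19, 34, 35, 37, 42, 47, 47].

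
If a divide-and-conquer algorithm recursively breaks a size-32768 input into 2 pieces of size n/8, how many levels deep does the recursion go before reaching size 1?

For divide and conquer with division factor 8:

Problem sizes at each level:
Level 0: 32768
Level 1: 4096
Level 2: 512
Level 3: 64
Level 4: 8
Level 5: 1

The root is level 0 and the size-1 base case is level 5 (the tree spans levels 0 through 5, i.e. 6 levels counting the root), so the depth is the number of divisions: log_8(32768) = 5

The recursion tree depth is log_8(32768) = 5. At each level, the problem size is divided by 8, so it takes 5 divisions to reduce to a base case of size 1. The algorithm makes 2 recursive calls at each level.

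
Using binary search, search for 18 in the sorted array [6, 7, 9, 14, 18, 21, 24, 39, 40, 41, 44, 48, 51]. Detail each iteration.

Binary search for 18 in [6, 7, 9, 14, 18, 21, 24, 39, 40, 41, 44, 48, 51]:

lo=0, hi=12, mid=6, arr[mid]=24 -> 24 > 18, search left half
lo=0, hi=5, mid=2, arr[mid]=9 -> 9 < 18, search right half
lo=3, hi=5, mid=4, arr[mid]=18 -> Found target at index 4!

Binary search finds 18 at index 4 after 3 comparisons. The search repeatedly halves the search space by comparing with the middle element.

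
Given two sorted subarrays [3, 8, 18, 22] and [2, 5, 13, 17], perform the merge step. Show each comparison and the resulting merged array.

Merging process:

Compare 3 vs 2: take 2 from right. Merged: [2]
Compare 3 vs 5: take 3 from left. Merged: [2, 3]
Compare 8 vs 5: take 5 from right. Merged: [2, 3, 5]
Compare 8 vs 13: take 8 from left. Merged: [2, 3, 5, 8]
Compare 18 vs 13: take 13 from right. Merged: [2, 3, 5, 8, 13]
Compare 18 vs 17: take 17 from right. Merged: [2, 3, 5, 8, 13, 17]
Append remaining from left: [18, 22]. Merged: [2, 3, 5, 8, 13, 17, 18, 22]

Final merged array: [2, 3, 5, 8, 13, 17, 18, 22]
Total comparisons: 6

The merged array is [2, 3, 5, 8, 13, 17, 18, 22], requiring 6 comparisons. The merge step runs in O(n) time where n is the total number of elements.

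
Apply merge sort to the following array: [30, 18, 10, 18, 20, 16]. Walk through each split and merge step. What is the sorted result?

Merge sort trace:

Split: [30, 18, 10, 18, 20, 16] -> [30, 18, 10] and [18, 20, 16]
  Split: [30, 18, 10] -> [30] and [18, 10]
    Split: [18, 10] -> [18] and [10]
    Merge: [18] + [10] -> [10, 18]
  Merge: [30] + [10, 18] -> [10, 18, 30]
  Split: [18, 20, 16] -> [18] and [20, 16]
    Split: [20, 16] -> [20] and [16]
    Merge: [20] + [16] -> [16, 20]
  Merge: [18] + [16, 20] -> [16, 18, 20]
Merge: [10, 18, 30] + [16, 18, 20] -> [10, 16, 18, 18, 20, 30]

Final sorted array: [10, 16, 18, 18, 20, 30]

The merge sort proceeds by recursively splitting the array and merging sorted halves.
After all merges, the sorted array is [10, 16, 18, 18, 20, 30].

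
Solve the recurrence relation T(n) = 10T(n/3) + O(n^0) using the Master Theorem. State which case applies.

Master Theorem for T(n) = 10T(n/3) + O(n^0):

a = 10, b = 3, c = 0
log_b(a) = log_3(10) = 2.0959

Case 1: c = 0 < log_3(10) = 2.0959
T(n) = O(n^(log_3 10))

For T(n) = 10T(n/3) + O(n^0): log_3(10) = 2.0959. This is Case 1 of the Master Theorem (c < log_b(a), work dominated by leaves), giving O(n^(log_3 10)).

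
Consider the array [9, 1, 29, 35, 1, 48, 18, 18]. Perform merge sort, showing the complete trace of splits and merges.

Merge sort trace:

Split: [9, 1, 29, 35, 1, 48, 18, 18] -> [9, 1, 29, 35] and [1, 48, 18, 18]
  Split: [9, 1, 29, 35] -> [9, 1] and [29, 35]
    Split: [9, 1] -> [9] and [1]
    Merge: [9] + [1] -> [1, 9]
    Split: [29, 35] -> [29] and [35]
    Merge: [29] + [35] -> [29, 35]
  Merge: [1, 9] + [29, 35] -> [1, 9, 29, 35]
  Split: [1, 48, 18, 18] -> [1, 48] and [18, 18]
    Split: [1, 48] -> [1] and [48]
    Merge: [1] + [48] -> [1, 48]
    Split: [18, 18] -> [18] and [18]
    Merge: [18] + [18] -> [18, 18]
  Merge: [1, 48] + [18, 18] -> [1, 18, 18, 48]
Merge: [1, 9, 29, 35] + [1, 18, 18, 48] -> [1, 1, 9, 18, 18, 29, 35, 48]

Final sorted array: [1, 1, 9, 18, 18, 29, 35, 48]

The merge sort proceeds by recursively splitting the array and merging sorted halves.
After all merges, the sorted array is [1, 1, 9, 18, 18, 29, 35, 48].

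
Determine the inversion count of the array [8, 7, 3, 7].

Finding inversions in [8, 7, 3, 7]:

(0, 1): arr[0]=8 > arr[1]=7
(0, 2): arr[0]=8 > arr[2]=3
(0, 3): arr[0]=8 > arr[3]=7
(1, 2): arr[1]=7 > arr[2]=3

Total inversions: 4

The array has 4 inversion(s): (0,1), (0,2), (0,3), (1,2). Each pair (i,j) satisfies i < j and arr[i] > arr[j].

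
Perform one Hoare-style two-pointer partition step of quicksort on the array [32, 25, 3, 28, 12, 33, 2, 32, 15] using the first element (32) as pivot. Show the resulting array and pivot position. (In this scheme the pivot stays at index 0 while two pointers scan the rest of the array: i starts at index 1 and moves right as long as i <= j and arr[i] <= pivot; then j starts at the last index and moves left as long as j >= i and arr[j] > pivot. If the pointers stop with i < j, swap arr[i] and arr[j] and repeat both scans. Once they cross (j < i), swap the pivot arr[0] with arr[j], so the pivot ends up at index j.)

Hoare-style two-pointer partition with pivot = 32:

Initial array: [32, 25, 3, 28, 12, 33, 2, 32, 15]

Pointers start at i = 1, j = 8.
i stops at index 5 (arr[5]=33 > 32), j stops at index 8 (arr[8]=15 <= 32): swap arr[5] and arr[8], array becomes [32, 25, 3, 28, 12, 15, 2, 32, 33]
i ends at 8, j ends at 7: the pointers have crossed (j < i), so scanning stops.

Swap pivot arr[0] with arr[7] to place pivot at position 7: [32, 25, 3, 28, 12, 15, 2, 32, 33]
Pivot position: 7

After partitioning with pivot 32, the array becomes [32, 25, 3, 28, 12, 15, 2, 32, 33]. The pivot is placed at index 7. All elements to the left of the pivot are <= 32, and all elements to the right are > 32.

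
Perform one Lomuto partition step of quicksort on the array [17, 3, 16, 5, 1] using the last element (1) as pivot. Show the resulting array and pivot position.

Lomuto partition with pivot = 1:

Initial array: [17, 3, 16, 5, 1]

arr[0]=17 > 1: no swap
arr[1]=3 > 1: no swap
arr[2]=16 > 1: no swap
arr[3]=5 > 1: no swap

Place pivot at position 0: [1, 3, 16, 5, 17]
Pivot position: 0

After partitioning with pivot 1, the array becomes [1, 3, 16, 5, 17]. The pivot is placed at index 0. All elements to the left of the pivot are <= 1, and all elements to the right are > 1.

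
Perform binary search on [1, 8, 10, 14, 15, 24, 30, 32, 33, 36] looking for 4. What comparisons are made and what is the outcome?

Binary search for 4 in [1, 8, 10, 14, 15, 24, 30, 32, 33, 36]:

lo=0, hi=9, mid=4, arr[mid]=15 -> 15 > 4, search left half
lo=0, hi=3, mid=1, arr[mid]=8 -> 8 > 4, search left half
lo=0, hi=0, mid=0, arr[mid]=1 -> 1 < 4, search right half
lo=1 > hi=0, target 4 not found

Binary search determines that 4 is not in the array after 3 comparisons. The search space was exhausted without finding the target.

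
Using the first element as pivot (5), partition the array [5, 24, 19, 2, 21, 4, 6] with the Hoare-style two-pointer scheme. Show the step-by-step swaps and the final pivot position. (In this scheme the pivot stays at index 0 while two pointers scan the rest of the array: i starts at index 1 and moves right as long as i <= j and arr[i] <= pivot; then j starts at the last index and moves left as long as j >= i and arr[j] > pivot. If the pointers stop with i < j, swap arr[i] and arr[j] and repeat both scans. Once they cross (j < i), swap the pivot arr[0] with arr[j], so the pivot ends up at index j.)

Hoare-style two-pointer partition with pivot = 5:

Initial array: [5, 24, 19, 2, 21, 4, 6]

Pointers start at i = 1, j = 6.
i stops at index 1 (arr[1]=24 > 5), j stops at index 5 (arr[5]=4 <= 5): swap arr[1] and arr[5], array becomes [5, 4, 19, 2, 21, 24, 6]
i stops at index 2 (arr[2]=19 > 5), j stops at index 3 (arr[3]=2 <= 5): swap arr[2] and arr[3], array becomes [5, 4, 2, 19, 21, 24, 6]
i ends at 3, j ends at 2: the pointers have crossed (j < i), so scanning stops.

Swap pivot arr[0] with arr[2] to place pivot at position 2: [2, 4, 5, 19, 21, 24, 6]
Pivot position: 2

After partitioning with pivot 5, the array becomes [2, 4, 5, 19, 21, 24, 6]. The pivot is placed at index 2. All elements to the left of the pivot are <= 5, and all elements to the right are > 5.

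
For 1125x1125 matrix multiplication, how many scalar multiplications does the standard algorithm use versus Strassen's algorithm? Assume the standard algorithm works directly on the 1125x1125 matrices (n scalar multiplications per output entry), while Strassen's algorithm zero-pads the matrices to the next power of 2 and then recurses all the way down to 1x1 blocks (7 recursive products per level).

Matrix multiplication for 1125x1125 matrices:

Strassen's algorithm requires power-of-2 dimensions. Pad 1125x1125 to 2048x2048 (next power of 2).

Standard algorithm: 1125^3 = 1423828125 multiplications
Strassen's algorithm: 7^(log2(2048)) = 7^11 = 1977326743 multiplications
Difference: 1423828125 - 1977326743 = -553498618 (Strassen uses MORE here due to padding overhead — for small or just-over-power-of-2 n, padding can outweigh the per-level savings)

Standard: 1423828125 multiplications (1125^3). Strassen: 1977326743 multiplications (7^11, after padding to 2048x2048). Strassen reduces 8 recursive multiplications to 7 at each level.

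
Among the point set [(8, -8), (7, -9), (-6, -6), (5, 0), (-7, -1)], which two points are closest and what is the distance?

Computing all pairwise distances among 5 points:

d((8, -8), (7, -9)) = 1.4142 <-- minimum
d((8, -8), (-6, -6)) = 14.1421
d((8, -8), (5, 0)) = 8.544
d((8, -8), (-7, -1)) = 16.5529
d((7, -9), (-6, -6)) = 13.3417
d((7, -9), (5, 0)) = 9.2195
d((7, -9), (-7, -1)) = 16.1245
d((-6, -6), (5, 0)) = 12.53
d((-6, -6), (-7, -1)) = 5.099
d((5, 0), (-7, -1)) = 12.0416

Closest pair: (8, -8) and (7, -9) with distance 1.4142

The closest pair is (8, -8) and (7, -9) with Euclidean distance 1.4142. For 5 points, brute-force pairwise comparison is shown above. For large n, the divide-and-conquer algorithm (sort by x, recurse on halves, check the dividing strip) achieves O(n log n).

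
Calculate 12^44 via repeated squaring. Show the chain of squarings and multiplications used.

Computing 12^44 by squaring (build up from 12^1; each line after the first costs one multiplication):

12^1 = 12
12^2 = (12^1)^2 = 12^2 = 144
12^4 = (12^2)^2 = 144^2 = 20736
12^5 = 12 * 12^4 = 12 * 20736 = 248832
12^10 = (12^5)^2 = 248832^2 = 61917364224
12^11 = 12 * 12^10 = 12 * 61917364224 = 743008370688
12^22 = (12^11)^2 = 743008370688^2 = 552061438912436417593344
12^44 = (12^22)^2 = 552061438912436417593344^2 = 304771832334069766392840191887919236168953102336

Result: 304771832334069766392840191887919236168953102336
Multiplications needed: 7 (7 lines after 12^1)

12^44 = 304771832334069766392840191887919236168953102336. Using exponentiation by squaring, this requires 7 multiplications. The key idea: if the exponent is even, square the half-power; if odd, multiply by the base once.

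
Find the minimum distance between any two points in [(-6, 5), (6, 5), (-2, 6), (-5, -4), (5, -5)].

Computing all pairwise distances among 5 points:

d((-6, 5), (6, 5)) = 12.0
d((-6, 5), (-2, 6)) = 4.1231 <-- minimum
d((-6, 5), (-5, -4)) = 9.0554
d((-6, 5), (5, -5)) = 14.8661
d((6, 5), (-2, 6)) = 8.0623
d((6, 5), (-5, -4)) = 14.2127
d((6, 5), (5, -5)) = 10.0499
d((-2, 6), (-5, -4)) = 10.4403
d((-2, 6), (5, -5)) = 13.0384
d((-5, -4), (5, -5)) = 10.0499

Closest pair: (-6, 5) and (-2, 6) with distance 4.1231

The closest pair is (-6, 5) and (-2, 6) with Euclidean distance 4.1231. For 5 points, brute-force pairwise comparison is shown above. For large n, the divide-and-conquer algorithm (sort by x, recurse on halves, check the dividing strip) achieves O(n log n).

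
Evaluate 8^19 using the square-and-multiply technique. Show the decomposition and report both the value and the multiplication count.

Computing 8^19 by squaring (build up from 8^1; each line after the first costs one multiplication):

8^1 = 8
8^2 = (8^1)^2 = 8^2 = 64
8^4 = (8^2)^2 = 64^2 = 4096
8^8 = (8^4)^2 = 4096^2 = 16777216
8^9 = 8 * 8^8 = 8 * 16777216 = 134217728
8^18 = (8^9)^2 = 134217728^2 = 18014398509481984
8^19 = 8 * 8^18 = 8 * 18014398509481984 = 144115188075855872

Result: 144115188075855872
Multiplications needed: 6 (6 lines after 8^1)

8^19 = 144115188075855872. Using exponentiation by squaring, this requires 6 multiplications. The key idea: if the exponent is even, square the half-power; if odd, multiply by the base once.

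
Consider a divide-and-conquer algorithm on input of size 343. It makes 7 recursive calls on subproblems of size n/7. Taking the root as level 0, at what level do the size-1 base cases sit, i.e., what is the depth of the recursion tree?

For divide and conquer with division factor 7:

Problem sizes at each level:
Level 0: 343
Level 1: 49
Level 2: 7
Level 3: 1

The root is level 0 and the size-1 base case is level 3 (the tree spans levels 0 through 3, i.e. 4 levels counting the root), so the depth is the number of divisions: log_7(343) = 3

The recursion tree depth is log_7(343) = 3. At each level, the problem size is divided by 7, so it takes 3 divisions to reduce to a base case of size 1. The algorithm makes 7 recursive calls at each level.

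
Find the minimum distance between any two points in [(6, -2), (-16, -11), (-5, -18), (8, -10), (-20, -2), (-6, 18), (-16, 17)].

Computing all pairwise distances among 7 points:

d((6, -2), (-16, -11)) = 23.7697
d((6, -2), (-5, -18)) = 19.4165
d((6, -2), (8, -10)) = 8.2462 <-- minimum
d((6, -2), (-20, -2)) = 26.0
d((6, -2), (-6, 18)) = 23.3238
d((6, -2), (-16, 17)) = 29.0689
d((-16, -11), (-5, -18)) = 13.0384
d((-16, -11), (8, -10)) = 24.0208
d((-16, -11), (-20, -2)) = 9.8489
d((-16, -11), (-6, 18)) = 30.6757
d((-16, -11), (-16, 17)) = 28.0
d((-5, -18), (8, -10)) = 15.2643
d((-5, -18), (-20, -2)) = 21.9317
d((-5, -18), (-6, 18)) = 36.0139
d((-5, -18), (-16, 17)) = 36.6879
d((8, -10), (-20, -2)) = 29.1204
d((8, -10), (-6, 18)) = 31.305
d((8, -10), (-16, 17)) = 36.1248
d((-20, -2), (-6, 18)) = 24.4131
d((-20, -2), (-16, 17)) = 19.4165
d((-6, 18), (-16, 17)) = 10.0499

Closest pair: (6, -2) and (8, -10) with distance 8.2462

The closest pair is (6, -2) and (8, -10) with Euclidean distance 8.2462. For 7 points, brute-force pairwise comparison is shown above. For large n, the divide-and-conquer algorithm (sort by x, recurse on halves, check the dividing strip) achieves O(n log n).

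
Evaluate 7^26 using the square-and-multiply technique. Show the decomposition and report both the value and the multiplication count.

Computing 7^26 by squaring (build up from 7^1; each line after the first costs one multiplication):

7^1 = 7
7^2 = (7^1)^2 = 7^2 = 49
7^3 = 7 * 7^2 = 7 * 49 = 343
7^6 = (7^3)^2 = 343^2 = 117649
7^12 = (7^6)^2 = 117649^2 = 13841287201
7^13 = 7 * 7^12 = 7 * 13841287201 = 96889010407
7^26 = (7^13)^2 = 96889010407^2 = 9387480337647754305649

Result: 9387480337647754305649
Multiplications needed: 6 (6 lines after 7^1)

7^26 = 9387480337647754305649. Using exponentiation by squaring, this requires 6 multiplications. The key idea: if the exponent is even, square the half-power; if odd, multiply by the base once.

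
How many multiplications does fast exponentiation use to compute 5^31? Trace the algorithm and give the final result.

Computing 5^31 by squaring (build up from 5^1; each line after the first costs one multiplication):

5^1 = 5
5^2 = (5^1)^2 = 5^2 = 25
5^3 = 5 * 5^2 = 5 * 25 = 125
5^6 = (5^3)^2 = 125^2 = 15625
5^7 = 5 * 5^6 = 5 * 15625 = 78125
5^14 = (5^7)^2 = 78125^2 = 6103515625
5^15 = 5 * 5^14 = 5 * 6103515625 = 30517578125
5^30 = (5^15)^2 = 30517578125^2 = 931322574615478515625
5^31 = 5 * 5^30 = 5 * 931322574615478515625 = 4656612873077392578125

Result: 4656612873077392578125
Multiplications needed: 8 (8 lines after 5^1)

5^31 = 4656612873077392578125. Using exponentiation by squaring, this requires 8 multiplications. The key idea: if the exponent is even, square the half-power; if odd, multiply by the base once.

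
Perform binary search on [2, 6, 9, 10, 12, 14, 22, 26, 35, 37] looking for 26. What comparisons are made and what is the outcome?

Binary search for 26 in [2, 6, 9, 10, 12, 14, 22, 26, 35, 37]:

lo=0, hi=9, mid=4, arr[mid]=12 -> 12 < 26, search right half
lo=5, hi=9, mid=7, arr[mid]=26 -> Found target at index 7!

Binary search finds 26 at index 7 after 2 comparisons. The search repeatedly halves the search space by comparing with the middle element.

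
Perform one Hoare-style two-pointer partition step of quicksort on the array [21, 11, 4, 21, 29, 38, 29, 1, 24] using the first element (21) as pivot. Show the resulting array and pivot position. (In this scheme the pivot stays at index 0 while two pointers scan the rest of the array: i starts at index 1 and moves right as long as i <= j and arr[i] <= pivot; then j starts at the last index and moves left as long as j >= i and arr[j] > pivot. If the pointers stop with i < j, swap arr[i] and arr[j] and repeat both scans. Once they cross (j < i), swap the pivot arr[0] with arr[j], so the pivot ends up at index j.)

Hoare-style two-pointer partition with pivot = 21:

Initial array: [21, 11, 4, 21, 29, 38, 29, 1, 24]

Pointers start at i = 1, j = 8.
i stops at index 4 (arr[4]=29 > 21), j stops at index 7 (arr[7]=1 <= 21): swap arr[4] and arr[7], array becomes [21, 11, 4, 21, 1, 38, 29, 29, 24]
i ends at 5, j ends at 4: the pointers have crossed (j < i), so scanning stops.

Swap pivot arr[0] with arr[4] to place pivot at position 4: [1, 11, 4, 21, 21, 38, 29, 29, 24]
Pivot position: 4

After partitioning with pivot 21, the array becomes [1, 11, 4, 21, 21, 38, 29, 29, 24]. The pivot is placed at index 4. All elements to the left of the pivot are <= 21, and all elements to the right are > 21.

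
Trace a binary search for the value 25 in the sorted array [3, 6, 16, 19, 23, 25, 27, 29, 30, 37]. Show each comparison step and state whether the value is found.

Binary search for 25 in [3, 6, 16, 19, 23, 25, 27, 29, 30, 37]:

lo=0, hi=9, mid=4, arr[mid]=23 -> 23 < 25, search right half
lo=5, hi=9, mid=7, arr[mid]=29 -> 29 > 25, search left half
lo=5, hi=6, mid=5, arr[mid]=25 -> Found target at index 5!

Binary search finds 25 at index 5 after 3 comparisons. The search repeatedly halves the search space by comparing with the middle element.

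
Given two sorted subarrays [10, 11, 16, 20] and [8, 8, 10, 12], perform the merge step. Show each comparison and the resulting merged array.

Merging process:

Compare 10 vs 8: take 8 from right. Merged: [8]
Compare 10 vs 8: take 8 from right. Merged: [8, 8]
Compare 10 vs 10: take 10 from left. Merged: [8, 8, 10]
Compare 11 vs 10: take 10 from right. Merged: [8, 8, 10, 10]
Compare 11 vs 12: take 11 from left. Merged: [8, 8, 10, 10, 11]
Compare 16 vs 12: take 12 from right. Merged: [8, 8, 10, 10, 11, 12]
Append remaining from left: [16, 20]. Merged: [8, 8, 10, 10, 11, 12, 16, 20]

Final merged array: [8, 8, 10, 10, 11, 12, 16, 20]
Total comparisons: 6

The merged array is [8, 8, 10, 10, 11, 12, 16, 20], requiring 6 comparisons. The merge step runs in O(n) time where n is the total number of elements.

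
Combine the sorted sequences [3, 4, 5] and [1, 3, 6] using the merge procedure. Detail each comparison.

Merging process:

Compare 3 vs 1: take 1 from right. Merged: [1]
Compare 3 vs 3: take 3 from left. Merged: [1, 3]
Compare 4 vs 3: take 3 from right. Merged: [1, 3, 3]
Compare 4 vs 6: take 4 from left. Merged: [1, 3, 3, 4]
Compare 5 vs 6: take 5 from left. Merged: [1, 3, 3, 4, 5]
Append remaining from right: [6]. Merged: [1, 3, 3, 4, 5, 6]

Final merged array: [1, 3, 3, 4, 5, 6]
Total comparisons: 5

The merged array is [1, 3, 3, 4, 5, 6], requiring 5 comparisons. The merge step runs in O(n) time where n is the total number of elements.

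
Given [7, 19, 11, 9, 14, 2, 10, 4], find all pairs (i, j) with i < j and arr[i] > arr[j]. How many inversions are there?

Finding inversions in [7, 19, 11, 9, 14, 2, 10, 4]:

(0, 5): arr[0]=7 > arr[5]=2
(0, 7): arr[0]=7 > arr[7]=4
(1, 2): arr[1]=19 > arr[2]=11
(1, 3): arr[1]=19 > arr[3]=9
(1, 4): arr[1]=19 > arr[4]=14
(1, 5): arr[1]=19 > arr[5]=2
(1, 6): arr[1]=19 > arr[6]=10
(1, 7): arr[1]=19 > arr[7]=4
(2, 3): arr[2]=11 > arr[3]=9
(2, 5): arr[2]=11 > arr[5]=2
(2, 6): arr[2]=11 > arr[6]=10
(2, 7): arr[2]=11 > arr[7]=4
(3, 5): arr[3]=9 > arr[5]=2
(3, 7): arr[3]=9 > arr[7]=4
(4, 5): arr[4]=14 > arr[5]=2
(4, 6): arr[4]=14 > arr[6]=10
(4, 7): arr[4]=14 > arr[7]=4
(6, 7): arr[6]=10 > arr[7]=4

Total inversions: 18

The array has 18 inversion(s): (0,5), (0,7), (1,2), (1,3), (1,4), (1,5), (1,6), (1,7), (2,3), (2,5), (2,6), (2,7), (3,5), (3,7), (4,5), (4,6), (4,7), (6,7). Each pair (i,j) satisfies i < j and arr[i] > arr[j].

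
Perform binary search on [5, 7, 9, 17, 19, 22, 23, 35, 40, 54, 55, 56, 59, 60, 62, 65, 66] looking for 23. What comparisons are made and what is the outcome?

Binary search for 23 in [5, 7, 9, 17, 19, 22, 23, 35, 40, 54, 55, 56, 59, 60, 62, 65, 66]:

lo=0, hi=16, mid=8, arr[mid]=40 -> 40 > 23, search left half
lo=0, hi=7, mid=3, arr[mid]=17 -> 17 < 23, search right half
lo=4, hi=7, mid=5, arr[mid]=22 -> 22 < 23, search right half
lo=6, hi=7, mid=6, arr[mid]=23 -> Found target at index 6!

Binary search finds 23 at index 6 after 4 comparisons. The search repeatedly halves the search space by comparing with the middle element.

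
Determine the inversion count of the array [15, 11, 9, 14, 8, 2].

Finding inversions in [15, 11, 9, 14, 8, 2]:

(0, 1): arr[0]=15 > arr[1]=11
(0, 2): arr[0]=15 > arr[2]=9
(0, 3): arr[0]=15 > arr[3]=14
(0, 4): arr[0]=15 > arr[4]=8
(0, 5): arr[0]=15 > arr[5]=2
(1, 2): arr[1]=11 > arr[2]=9
(1, 4): arr[1]=11 > arr[4]=8
(1, 5): arr[1]=11 > arr[5]=2
(2, 4): arr[2]=9 > arr[4]=8
(2, 5): arr[2]=9 > arr[5]=2
(3, 4): arr[3]=14 > arr[4]=8
(3, 5): arr[3]=14 > arr[5]=2
(4, 5): arr[4]=8 > arr[5]=2

Total inversions: 13

The array has 13 inversion(s): (0,1), (0,2), (0,3), (0,4), (0,5), (1,2), (1,4), (1,5), (2,4), (2,5), (3,4), (3,5), (4,5). Each pair (i,j) satisfies i < j and arr[i] > arr[j].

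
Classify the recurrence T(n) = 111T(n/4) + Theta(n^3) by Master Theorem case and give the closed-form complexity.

Master Theorem for T(n) = 111T(n/4) + O(n^3):

a = 111, b = 4, c = 3
log_b(a) = log_4(111) = 3.3972

Case 1: c = 3 < log_4(111) = 3.3972
T(n) = O(n^(log_4 111))

For T(n) = 111T(n/4) + O(n^3): log_4(111) = 3.3972. This is Case 1 of the Master Theorem (c < log_b(a), work dominated by leaves), giving O(n^(log_4 111)).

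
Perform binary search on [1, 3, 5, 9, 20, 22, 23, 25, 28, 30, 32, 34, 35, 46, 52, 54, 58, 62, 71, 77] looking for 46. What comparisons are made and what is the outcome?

Binary search for 46 in [1, 3, 5, 9, 20, 22, 23, 25, 28, 30, 32, 34, 35, 46, 52, 54, 58, 62, 71, 77]:

lo=0, hi=19, mid=9, arr[mid]=30 -> 30 < 46, search right half
lo=10, hi=19, mid=14, arr[mid]=52 -> 52 > 46, search left half
lo=10, hi=13, mid=11, arr[mid]=34 -> 34 < 46, search right half
lo=12, hi=13, mid=12, arr[mid]=35 -> 35 < 46, search right half
lo=13, hi=13, mid=13, arr[mid]=46 -> Found target at index 13!

Binary search finds 46 at index 13 after 5 comparisons. The search repeatedly halves the search space by comparing with the middle element.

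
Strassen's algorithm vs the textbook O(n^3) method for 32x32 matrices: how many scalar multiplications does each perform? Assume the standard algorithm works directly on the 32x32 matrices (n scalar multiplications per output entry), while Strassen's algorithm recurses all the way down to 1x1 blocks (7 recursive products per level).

Matrix multiplication for 32x32 matrices:

Standard algorithm: 32^3 = 32768 multiplications
Strassen's algorithm: 7^(log2(32)) = 7^5 = 16807 multiplications
Savings: 32768 - 16807 = 15961 multiplications

Standard: 32768 multiplications (32^3). Strassen: 16807 multiplications (7^5). Strassen reduces 8 recursive multiplications to 7 at each level.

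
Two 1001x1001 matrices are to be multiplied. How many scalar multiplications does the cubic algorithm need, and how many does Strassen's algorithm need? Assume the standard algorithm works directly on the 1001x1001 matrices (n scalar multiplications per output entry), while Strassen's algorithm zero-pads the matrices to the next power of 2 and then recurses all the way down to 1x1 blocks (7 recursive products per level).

Matrix multiplication for 1001x1001 matrices:

Strassen's algorithm requires power-of-2 dimensions. Pad 1001x1001 to 1024x1024 (next power of 2).

Standard algorithm: 1001^3 = 1003003001 multiplications
Strassen's algorithm: 7^(log2(1024)) = 7^10 = 282475249 multiplications
Savings: 1003003001 - 282475249 = 720527752 multiplications

Standard: 1003003001 multiplications (1001^3). Strassen: 282475249 multiplications (7^10, after padding to 1024x1024). Strassen reduces 8 recursive multiplications to 7 at each level.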